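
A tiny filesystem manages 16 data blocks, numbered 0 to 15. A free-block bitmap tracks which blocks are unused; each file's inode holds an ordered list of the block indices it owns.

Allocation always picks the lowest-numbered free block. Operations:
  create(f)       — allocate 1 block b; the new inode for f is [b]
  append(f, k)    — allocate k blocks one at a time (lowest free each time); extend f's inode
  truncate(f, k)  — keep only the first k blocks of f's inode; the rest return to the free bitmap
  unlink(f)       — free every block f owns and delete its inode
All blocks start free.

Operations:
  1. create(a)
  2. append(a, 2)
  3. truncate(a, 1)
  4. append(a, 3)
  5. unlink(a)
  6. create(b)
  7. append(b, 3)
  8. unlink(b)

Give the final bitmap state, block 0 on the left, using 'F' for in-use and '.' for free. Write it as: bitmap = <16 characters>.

  1. create(a)  ⇒  F...............  {a→[0]}
  2. append(a, 2)  ⇒  FFF.............  {a→[0, 1, 2]}
  3. truncate(a, 1)  ⇒  F...............  {a→[0]}
  4. append(a, 3)  ⇒  FFFF............  {a→[0, 1, 2, 3]}
  5. unlink(a)  ⇒  ................  {}
  6. create(b)  ⇒  F...............  {b→[0]}
  7. append(b, 3)  ⇒  FFFF............  {b→[0, 1, 2, 3]}
  8. unlink(b)  ⇒  ................  {}

bitmap = ................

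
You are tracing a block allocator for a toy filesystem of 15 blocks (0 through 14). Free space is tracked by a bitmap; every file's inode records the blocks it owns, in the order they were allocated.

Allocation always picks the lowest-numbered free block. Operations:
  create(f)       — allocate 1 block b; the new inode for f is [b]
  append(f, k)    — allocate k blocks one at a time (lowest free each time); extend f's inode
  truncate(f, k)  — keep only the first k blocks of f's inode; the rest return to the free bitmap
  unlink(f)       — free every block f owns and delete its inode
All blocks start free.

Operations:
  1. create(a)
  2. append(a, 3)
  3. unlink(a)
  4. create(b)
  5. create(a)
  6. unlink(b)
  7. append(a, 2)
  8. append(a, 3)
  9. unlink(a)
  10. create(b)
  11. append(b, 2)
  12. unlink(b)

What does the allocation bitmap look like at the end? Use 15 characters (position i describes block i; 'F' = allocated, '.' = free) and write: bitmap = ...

bitmap = ...............

  1. create(a)  ⇒  F..............  {a→[0]}
  2. append(a, 3)  ⇒  FFFF...........  {a→[0, 1, 2, 3]}
  3. unlink(a)  ⇒  ...............  {}
  4. create(b)  ⇒  F..............  {b→[0]}
  5. create(a)  ⇒  FF.............  {a→[1]; b→[0]}
  6. unlink(b)  ⇒  .F.............  {a→[1]}
  7. append(a, 2)  ⇒  FFF............  {a→[1, 0, 2]}
  8. append(a, 3)  ⇒  FFFFFF.........  {a→[1, 0, 2, 3, 4, 5]}
  9. unlink(a)  ⇒  ...............  {}
  10. create(b)  ⇒  F..............  {b→[0]}
  11. append(b, 2)  ⇒  FFF............  {b→[0, 1, 2]}
  12. unlink(b)  ⇒  ...............  {}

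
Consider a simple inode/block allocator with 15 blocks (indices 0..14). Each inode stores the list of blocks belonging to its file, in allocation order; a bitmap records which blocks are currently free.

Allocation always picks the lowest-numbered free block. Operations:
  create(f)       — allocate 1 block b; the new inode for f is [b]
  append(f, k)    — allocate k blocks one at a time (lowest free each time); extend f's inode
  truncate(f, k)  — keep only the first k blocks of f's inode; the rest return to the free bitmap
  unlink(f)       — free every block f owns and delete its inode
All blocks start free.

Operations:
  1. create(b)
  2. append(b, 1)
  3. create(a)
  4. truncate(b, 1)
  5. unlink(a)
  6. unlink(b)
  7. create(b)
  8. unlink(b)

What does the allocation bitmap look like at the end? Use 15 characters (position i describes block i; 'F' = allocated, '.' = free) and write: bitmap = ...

bitmap = ...............

after create(b) → b:[0]  free=[F..............]
after append(b, 1) → b:[0, 1]  free=[FF.............]
after create(a) → a:[2], b:[0, 1]  free=[FFF............]
after truncate(b, 1) → a:[2], b:[0]  free=[F.F............]
after unlink(a) → b:[0]  free=[F..............]
after unlink(b) →   free=[...............]
after create(b) → b:[0]  free=[F..............]
after unlink(b) →   free=[...............]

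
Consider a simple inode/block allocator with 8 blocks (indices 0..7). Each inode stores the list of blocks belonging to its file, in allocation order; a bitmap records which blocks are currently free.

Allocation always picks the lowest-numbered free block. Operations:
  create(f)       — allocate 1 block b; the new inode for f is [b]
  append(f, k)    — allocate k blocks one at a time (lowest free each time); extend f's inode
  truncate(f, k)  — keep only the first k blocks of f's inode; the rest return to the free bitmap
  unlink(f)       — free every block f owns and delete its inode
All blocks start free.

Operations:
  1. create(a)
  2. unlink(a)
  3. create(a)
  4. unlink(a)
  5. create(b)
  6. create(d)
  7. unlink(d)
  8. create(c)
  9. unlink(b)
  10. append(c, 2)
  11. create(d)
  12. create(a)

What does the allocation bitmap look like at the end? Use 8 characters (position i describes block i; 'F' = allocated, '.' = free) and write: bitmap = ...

bitmap = FFFFF...

create(a): bitmap=F....... | a=[0]
unlink(a): bitmap=........ | 
create(a): bitmap=F....... | a=[0]
unlink(a): bitmap=........ | 
create(b): bitmap=F....... | b=[0]
create(d): bitmap=FF...... | b=[0] d=[1]
unlink(d): bitmap=F....... | b=[0]
create(c): bitmap=FF...... | b=[0] c=[1]
unlink(b): bitmap=.F...... | c=[1]
append(c, 2): bitmap=FFF..... | c=[1, 0, 2]
create(d): bitmap=FFFF.... | c=[1, 0, 2] d=[3]
create(a): bitmap=FFFFF... | a=[4] c=[1, 0, 2] d=[3]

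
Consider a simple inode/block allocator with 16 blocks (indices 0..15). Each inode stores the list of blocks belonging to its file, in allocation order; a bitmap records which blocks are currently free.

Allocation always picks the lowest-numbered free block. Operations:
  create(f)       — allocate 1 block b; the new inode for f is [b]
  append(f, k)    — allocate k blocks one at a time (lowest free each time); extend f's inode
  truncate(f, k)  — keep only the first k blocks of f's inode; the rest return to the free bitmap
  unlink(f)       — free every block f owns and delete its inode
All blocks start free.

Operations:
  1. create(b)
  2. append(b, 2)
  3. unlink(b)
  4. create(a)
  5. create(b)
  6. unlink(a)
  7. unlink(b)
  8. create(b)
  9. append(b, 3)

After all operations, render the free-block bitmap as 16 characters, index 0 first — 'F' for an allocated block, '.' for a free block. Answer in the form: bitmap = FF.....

[1] create(b) — b=0 (map F...............)
[2] append(b, 2) — b=0,1,2 (map FFF.............)
[3] unlink(b) —  (map ................)
[4] create(a) — a=0 (map F...............)
[5] create(b) — a=0 b=1 (map FF..............)
[6] unlink(a) — b=1 (map .F..............)
[7] unlink(b) —  (map ................)
[8] create(b) — b=0 (map F...............)
[9] append(b, 3) — b=0,1,2,3 (map FFFF............)

bitmap = FFFF............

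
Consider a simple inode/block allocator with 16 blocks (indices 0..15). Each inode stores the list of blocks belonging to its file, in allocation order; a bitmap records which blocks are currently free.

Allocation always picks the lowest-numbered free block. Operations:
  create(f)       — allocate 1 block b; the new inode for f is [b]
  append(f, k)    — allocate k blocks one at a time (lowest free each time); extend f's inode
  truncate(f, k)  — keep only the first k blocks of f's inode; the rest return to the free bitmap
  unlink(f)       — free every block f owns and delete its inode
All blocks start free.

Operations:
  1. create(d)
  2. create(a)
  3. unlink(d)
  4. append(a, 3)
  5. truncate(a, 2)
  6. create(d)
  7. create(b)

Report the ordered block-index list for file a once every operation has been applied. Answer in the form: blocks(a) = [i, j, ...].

  1. create(d)  ⇒  F...............  {d→[0]}
  2. create(a)  ⇒  FF..............  {a→[1]; d→[0]}
  3. unlink(d)  ⇒  .F..............  {a→[1]}
  4. append(a, 3)  ⇒  FFFF............  {a→[1, 0, 2, 3]}
  5. truncate(a, 2)  ⇒  FF..............  {a→[1, 0]}
  6. create(d)  ⇒  FFF.............  {a→[1, 0]; d→[2]}
  7. create(b)  ⇒  FFFF............  {a→[1, 0]; b→[3]; d→[2]}

blocks(a) = [1, 0]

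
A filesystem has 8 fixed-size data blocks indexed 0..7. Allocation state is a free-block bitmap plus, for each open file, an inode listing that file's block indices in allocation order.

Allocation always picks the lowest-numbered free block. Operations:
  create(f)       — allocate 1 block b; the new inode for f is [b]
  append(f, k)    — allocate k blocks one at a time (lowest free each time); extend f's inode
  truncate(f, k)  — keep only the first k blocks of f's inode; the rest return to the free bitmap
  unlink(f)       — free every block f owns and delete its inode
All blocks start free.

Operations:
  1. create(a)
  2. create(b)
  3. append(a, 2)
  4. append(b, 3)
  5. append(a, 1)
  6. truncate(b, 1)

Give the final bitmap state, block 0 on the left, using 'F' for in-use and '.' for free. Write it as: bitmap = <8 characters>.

create(a): bitmap=F....... | a=[0]
create(b): bitmap=FF...... | a=[0] b=[1]
append(a, 2): bitmap=FFFF.... | a=[0, 2, 3] b=[1]
append(b, 3): bitmap=FFFFFFF. | a=[0, 2, 3] b=[1, 4, 5, 6]
append(a, 1): bitmap=FFFFFFFF | a=[0, 2, 3, 7] b=[1, 4, 5, 6]
truncate(b, 1): bitmap=FFFF...F | a=[0, 2, 3, 7] b=[1]

bitmap = FFFF...F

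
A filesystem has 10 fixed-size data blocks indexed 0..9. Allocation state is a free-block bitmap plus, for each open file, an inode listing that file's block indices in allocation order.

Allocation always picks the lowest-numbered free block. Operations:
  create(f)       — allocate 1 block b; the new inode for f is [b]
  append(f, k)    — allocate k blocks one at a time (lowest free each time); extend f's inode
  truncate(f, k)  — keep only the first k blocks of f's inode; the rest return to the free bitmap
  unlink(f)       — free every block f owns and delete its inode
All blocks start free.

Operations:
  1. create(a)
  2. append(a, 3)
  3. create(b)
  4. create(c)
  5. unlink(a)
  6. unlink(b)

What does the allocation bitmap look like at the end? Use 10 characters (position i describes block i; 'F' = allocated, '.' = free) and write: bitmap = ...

bitmap = .....F....

after create(a) → a:[0]  free=[F.........]
after append(a, 3) → a:[0, 1, 2, 3]  free=[FFFF......]
after create(b) → a:[0, 1, 2, 3], b:[4]  free=[FFFFF.....]
after create(c) → a:[0, 1, 2, 3], b:[4], c:[5]  free=[FFFFFF....]
after unlink(a) → b:[4], c:[5]  free=[....FF....]
after unlink(b) → c:[5]  free=[.....F....]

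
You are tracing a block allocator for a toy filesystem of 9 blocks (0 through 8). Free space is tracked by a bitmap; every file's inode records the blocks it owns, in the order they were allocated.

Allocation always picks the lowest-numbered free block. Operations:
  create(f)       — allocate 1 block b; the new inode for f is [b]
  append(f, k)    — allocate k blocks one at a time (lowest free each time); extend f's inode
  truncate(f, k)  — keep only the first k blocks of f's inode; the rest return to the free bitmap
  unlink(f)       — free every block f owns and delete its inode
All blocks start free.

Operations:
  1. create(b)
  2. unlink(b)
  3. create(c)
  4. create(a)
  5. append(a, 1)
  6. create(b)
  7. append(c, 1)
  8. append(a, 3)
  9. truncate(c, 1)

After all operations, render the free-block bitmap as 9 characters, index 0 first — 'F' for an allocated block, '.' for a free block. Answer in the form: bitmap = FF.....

[1] create(b) — b=0 (map F........)
[2] unlink(b) —  (map .........)
[3] create(c) — c=0 (map F........)
[4] create(a) — a=1 c=0 (map FF.......)
[5] append(a, 1) — a=1,2 c=0 (map FFF......)
[6] create(b) — a=1,2 b=3 c=0 (map FFFF.....)
[7] append(c, 1) — a=1,2 b=3 c=0,4 (map FFFFF....)
[8] append(a, 3) — a=1,2,5,6,7 b=3 c=0,4 (map FFFFFFFF.)
[9] truncate(c, 1) — a=1,2,5,6,7 b=3 c=0 (map FFFF.FFF.)

bitmap = FFFF.FFF.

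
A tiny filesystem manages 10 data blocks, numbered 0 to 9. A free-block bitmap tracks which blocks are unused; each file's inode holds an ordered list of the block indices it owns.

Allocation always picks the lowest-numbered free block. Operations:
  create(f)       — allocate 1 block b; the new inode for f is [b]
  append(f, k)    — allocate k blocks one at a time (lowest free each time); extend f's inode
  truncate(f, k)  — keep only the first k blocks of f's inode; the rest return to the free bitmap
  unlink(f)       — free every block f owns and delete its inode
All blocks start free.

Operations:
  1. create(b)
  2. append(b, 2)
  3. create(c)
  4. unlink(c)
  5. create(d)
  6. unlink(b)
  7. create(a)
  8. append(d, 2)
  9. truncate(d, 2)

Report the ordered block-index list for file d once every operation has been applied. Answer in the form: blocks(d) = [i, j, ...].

blocks(d) = [3, 1]

after create(b) → b:[0]  free=[F.........]
after append(b, 2) → b:[0, 1, 2]  free=[FFF.......]
after create(c) → b:[0, 1, 2], c:[3]  free=[FFFF......]
after unlink(c) → b:[0, 1, 2]  free=[FFF.......]
after create(d) → b:[0, 1, 2], d:[3]  free=[FFFF......]
after unlink(b) → d:[3]  free=[...F......]
after create(a) → a:[0], d:[3]  free=[F..F......]
after append(d, 2) → a:[0], d:[3, 1, 2]  free=[FFFF......]
after truncate(d, 2) → a:[0], d:[3, 1]  free=[FF.F......]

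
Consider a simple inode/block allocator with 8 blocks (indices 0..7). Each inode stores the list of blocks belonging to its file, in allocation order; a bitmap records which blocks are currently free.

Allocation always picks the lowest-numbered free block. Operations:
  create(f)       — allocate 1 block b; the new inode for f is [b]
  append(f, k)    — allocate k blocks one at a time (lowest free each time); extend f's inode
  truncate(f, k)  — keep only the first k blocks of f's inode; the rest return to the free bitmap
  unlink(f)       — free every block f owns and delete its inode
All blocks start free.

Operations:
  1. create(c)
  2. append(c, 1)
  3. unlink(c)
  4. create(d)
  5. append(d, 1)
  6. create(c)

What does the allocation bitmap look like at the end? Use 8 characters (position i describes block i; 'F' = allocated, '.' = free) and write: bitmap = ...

after create(c) → c:[0]  free=[F.......]
after append(c, 1) → c:[0, 1]  free=[FF......]
after unlink(c) →   free=[........]
after create(d) → d:[0]  free=[F.......]
after append(d, 1) → d:[0, 1]  free=[FF......]
after create(c) → c:[2], d:[0, 1]  free=[FFF.....]

bitmap = FFF.....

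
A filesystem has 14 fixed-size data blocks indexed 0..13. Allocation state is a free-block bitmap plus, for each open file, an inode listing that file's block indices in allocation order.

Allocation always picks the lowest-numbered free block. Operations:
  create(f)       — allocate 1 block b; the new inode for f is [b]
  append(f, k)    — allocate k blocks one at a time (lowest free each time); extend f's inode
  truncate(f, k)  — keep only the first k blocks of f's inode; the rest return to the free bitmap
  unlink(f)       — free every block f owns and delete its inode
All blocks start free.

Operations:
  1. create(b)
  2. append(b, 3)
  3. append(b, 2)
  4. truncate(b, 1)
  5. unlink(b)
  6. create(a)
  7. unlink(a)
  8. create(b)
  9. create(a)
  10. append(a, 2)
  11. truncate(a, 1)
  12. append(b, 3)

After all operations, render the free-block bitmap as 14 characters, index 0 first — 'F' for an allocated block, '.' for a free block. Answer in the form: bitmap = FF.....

after create(b) → b:[0]  free=[F.............]
after append(b, 3) → b:[0, 1, 2, 3]  free=[FFFF..........]
after append(b, 2) → b:[0, 1, 2, 3, 4, 5]  free=[FFFFFF........]
after truncate(b, 1) → b:[0]  free=[F.............]
after unlink(b) →   free=[..............]
after create(a) → a:[0]  free=[F.............]
after unlink(a) →   free=[..............]
after create(b) → b:[0]  free=[F.............]
after create(a) → a:[1], b:[0]  free=[FF............]
after append(a, 2) → a:[1, 2, 3], b:[0]  free=[FFFF..........]
after truncate(a, 1) → a:[1], b:[0]  free=[FF............]
after append(b, 3) → a:[1], b:[0, 2, 3, 4]  free=[FFFFF.........]

bitmap = FFFFF.........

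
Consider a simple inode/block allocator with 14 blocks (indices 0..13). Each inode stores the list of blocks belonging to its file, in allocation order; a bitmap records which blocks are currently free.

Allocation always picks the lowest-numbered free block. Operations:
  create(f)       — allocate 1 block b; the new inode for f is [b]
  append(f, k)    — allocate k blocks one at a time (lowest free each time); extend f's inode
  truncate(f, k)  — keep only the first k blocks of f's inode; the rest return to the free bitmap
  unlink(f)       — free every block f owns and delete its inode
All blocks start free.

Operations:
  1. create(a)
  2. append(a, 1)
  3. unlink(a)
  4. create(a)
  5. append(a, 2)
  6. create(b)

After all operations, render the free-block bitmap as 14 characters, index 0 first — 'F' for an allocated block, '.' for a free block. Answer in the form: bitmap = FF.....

bitmap = FFFF..........

after create(a) → a:[0]  free=[F.............]
after append(a, 1) → a:[0, 1]  free=[FF............]
after unlink(a) →   free=[..............]
after create(a) → a:[0]  free=[F.............]
after append(a, 2) → a:[0, 1, 2]  free=[FFF...........]
after create(b) → a:[0, 1, 2], b:[3]  free=[FFFF..........]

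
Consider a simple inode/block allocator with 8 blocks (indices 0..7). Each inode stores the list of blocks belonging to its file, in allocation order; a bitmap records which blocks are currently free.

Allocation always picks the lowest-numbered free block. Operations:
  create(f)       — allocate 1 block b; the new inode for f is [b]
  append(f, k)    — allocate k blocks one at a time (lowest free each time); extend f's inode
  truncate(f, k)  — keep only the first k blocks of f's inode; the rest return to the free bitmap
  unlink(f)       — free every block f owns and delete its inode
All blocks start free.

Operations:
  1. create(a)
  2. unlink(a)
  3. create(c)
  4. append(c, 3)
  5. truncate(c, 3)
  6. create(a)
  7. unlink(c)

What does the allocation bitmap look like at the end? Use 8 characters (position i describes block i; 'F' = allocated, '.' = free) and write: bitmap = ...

bitmap = ...F....

create(a): bitmap=F....... | a=[0]
unlink(a): bitmap=........ | 
create(c): bitmap=F....... | c=[0]
append(c, 3): bitmap=FFFF.... | c=[0, 1, 2, 3]
truncate(c, 3): bitmap=FFF..... | c=[0, 1, 2]
create(a): bitmap=FFFF.... | a=[3] c=[0, 1, 2]
unlink(c): bitmap=...F.... | a=[3]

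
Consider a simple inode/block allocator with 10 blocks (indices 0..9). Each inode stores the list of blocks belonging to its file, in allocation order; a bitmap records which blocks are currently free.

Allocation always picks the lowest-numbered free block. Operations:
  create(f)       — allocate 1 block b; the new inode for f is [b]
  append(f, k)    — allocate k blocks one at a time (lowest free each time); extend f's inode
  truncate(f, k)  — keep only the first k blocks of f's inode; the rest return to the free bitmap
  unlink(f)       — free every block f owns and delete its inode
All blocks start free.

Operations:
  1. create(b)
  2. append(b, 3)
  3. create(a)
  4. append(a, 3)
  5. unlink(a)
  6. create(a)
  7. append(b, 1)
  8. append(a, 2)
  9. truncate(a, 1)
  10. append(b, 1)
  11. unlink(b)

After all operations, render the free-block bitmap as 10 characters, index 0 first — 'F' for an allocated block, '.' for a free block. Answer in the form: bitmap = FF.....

after create(b) → b:[0]  free=[F.........]
after append(b, 3) → b:[0, 1, 2, 3]  free=[FFFF......]
after create(a) → a:[4], b:[0, 1, 2, 3]  free=[FFFFF.....]
after append(a, 3) → a:[4, 5, 6, 7], b:[0, 1, 2, 3]  free=[FFFFFFFF..]
after unlink(a) → b:[0, 1, 2, 3]  free=[FFFF......]
after create(a) → a:[4], b:[0, 1, 2, 3]  free=[FFFFF.....]
after append(b, 1) → a:[4], b:[0, 1, 2, 3, 5]  free=[FFFFFF....]
after append(a, 2) → a:[4, 6, 7], b:[0, 1, 2, 3, 5]  free=[FFFFFFFF..]
after truncate(a, 1) → a:[4], b:[0, 1, 2, 3, 5]  free=[FFFFFF....]
after append(b, 1) → a:[4], b:[0, 1, 2, 3, 5, 6]  free=[FFFFFFF...]
after unlink(b) → a:[4]  free=[....F.....]

bitmap = ....F.....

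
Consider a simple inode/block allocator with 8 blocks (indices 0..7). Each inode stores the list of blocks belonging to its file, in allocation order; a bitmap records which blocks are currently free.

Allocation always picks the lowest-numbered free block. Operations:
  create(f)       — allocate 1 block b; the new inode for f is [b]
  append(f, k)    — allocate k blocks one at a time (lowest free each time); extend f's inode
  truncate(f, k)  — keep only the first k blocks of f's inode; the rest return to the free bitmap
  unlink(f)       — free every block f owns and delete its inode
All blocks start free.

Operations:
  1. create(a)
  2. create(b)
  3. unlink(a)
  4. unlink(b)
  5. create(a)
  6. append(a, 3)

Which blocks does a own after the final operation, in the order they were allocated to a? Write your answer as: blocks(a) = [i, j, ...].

blocks(a) = [0, 1, 2, 3]

  1. create(a)  ⇒  F.......  {a→[0]}
  2. create(b)  ⇒  FF......  {a→[0]; b→[1]}
  3. unlink(a)  ⇒  .F......  {b→[1]}
  4. unlink(b)  ⇒  ........  {}
  5. create(a)  ⇒  F.......  {a→[0]}
  6. append(a, 3)  ⇒  FFFF....  {a→[0, 1, 2, 3]}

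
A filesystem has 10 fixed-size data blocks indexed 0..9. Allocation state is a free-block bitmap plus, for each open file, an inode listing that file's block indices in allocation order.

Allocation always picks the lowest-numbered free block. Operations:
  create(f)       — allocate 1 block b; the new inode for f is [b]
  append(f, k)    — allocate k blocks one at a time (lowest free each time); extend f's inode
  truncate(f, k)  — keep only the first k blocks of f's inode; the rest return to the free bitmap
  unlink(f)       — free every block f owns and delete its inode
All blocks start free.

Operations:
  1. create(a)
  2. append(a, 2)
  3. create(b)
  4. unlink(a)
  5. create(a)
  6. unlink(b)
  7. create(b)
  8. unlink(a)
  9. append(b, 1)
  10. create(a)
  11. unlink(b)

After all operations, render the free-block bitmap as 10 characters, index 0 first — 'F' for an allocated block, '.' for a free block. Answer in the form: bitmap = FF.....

[1] create(a) — a=0 (map F.........)
[2] append(a, 2) — a=0,1,2 (map FFF.......)
[3] create(b) — a=0,1,2 b=3 (map FFFF......)
[4] unlink(a) — b=3 (map ...F......)
[5] create(a) — a=0 b=3 (map F..F......)
[6] unlink(b) — a=0 (map F.........)
[7] create(b) — a=0 b=1 (map FF........)
[8] unlink(a) — b=1 (map .F........)
[9] append(b, 1) — b=1,0 (map FF........)
[10] create(a) — a=2 b=1,0 (map FFF.......)
[11] unlink(b) — a=2 (map ..F.......)

bitmap = ..F.......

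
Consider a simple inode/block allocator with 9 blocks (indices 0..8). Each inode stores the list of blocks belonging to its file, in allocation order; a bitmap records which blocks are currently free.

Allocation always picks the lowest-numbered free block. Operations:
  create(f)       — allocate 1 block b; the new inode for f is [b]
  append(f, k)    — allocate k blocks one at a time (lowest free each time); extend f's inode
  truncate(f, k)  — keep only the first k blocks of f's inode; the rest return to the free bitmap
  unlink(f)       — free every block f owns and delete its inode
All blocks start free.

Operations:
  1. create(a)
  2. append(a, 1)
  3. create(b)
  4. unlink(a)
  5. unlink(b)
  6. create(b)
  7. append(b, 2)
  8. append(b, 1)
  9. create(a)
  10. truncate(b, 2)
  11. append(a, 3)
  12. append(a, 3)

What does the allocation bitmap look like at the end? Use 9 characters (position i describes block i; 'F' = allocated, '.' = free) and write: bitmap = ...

  1. create(a)  ⇒  F........  {a→[0]}
  2. append(a, 1)  ⇒  FF.......  {a→[0, 1]}
  3. create(b)  ⇒  FFF......  {a→[0, 1]; b→[2]}
  4. unlink(a)  ⇒  ..F......  {b→[2]}
  5. unlink(b)  ⇒  .........  {}
  6. create(b)  ⇒  F........  {b→[0]}
  7. append(b, 2)  ⇒  FFF......  {b→[0, 1, 2]}
  8. append(b, 1)  ⇒  FFFF.....  {b→[0, 1, 2, 3]}
  9. create(a)  ⇒  FFFFF....  {a→[4]; b→[0, 1, 2, 3]}
  10. truncate(b, 2)  ⇒  FF..F....  {a→[4]; b→[0, 1]}
  11. append(a, 3)  ⇒  FFFFFF...  {a→[4, 2, 3, 5]; b→[0, 1]}
  12. append(a, 3)  ⇒  FFFFFFFFF  {a→[4, 2, 3, 5, 6, 7, 8]; b→[0, 1]}

bitmap = FFFFFFFFF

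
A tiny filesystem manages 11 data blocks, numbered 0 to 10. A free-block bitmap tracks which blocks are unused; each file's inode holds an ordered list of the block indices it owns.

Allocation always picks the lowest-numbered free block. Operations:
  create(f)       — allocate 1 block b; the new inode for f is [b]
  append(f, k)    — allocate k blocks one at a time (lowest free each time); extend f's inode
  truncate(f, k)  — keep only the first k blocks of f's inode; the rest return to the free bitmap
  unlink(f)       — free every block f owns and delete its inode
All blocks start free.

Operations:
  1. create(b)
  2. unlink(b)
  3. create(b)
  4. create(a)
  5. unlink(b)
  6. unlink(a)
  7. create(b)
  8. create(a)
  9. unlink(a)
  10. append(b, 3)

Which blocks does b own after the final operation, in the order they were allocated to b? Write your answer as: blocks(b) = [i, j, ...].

blocks(b) = [0, 1, 2, 3]

  1. create(b)  ⇒  F..........  {b→[0]}
  2. unlink(b)  ⇒  ...........  {}
  3. create(b)  ⇒  F..........  {b→[0]}
  4. create(a)  ⇒  FF.........  {a→[1]; b→[0]}
  5. unlink(b)  ⇒  .F.........  {a→[1]}
  6. unlink(a)  ⇒  ...........  {}
  7. create(b)  ⇒  F..........  {b→[0]}
  8. create(a)  ⇒  FF.........  {a→[1]; b→[0]}
  9. unlink(a)  ⇒  F..........  {b→[0]}
  10. append(b, 3)  ⇒  FFFF.......  {b→[0, 1, 2, 3]}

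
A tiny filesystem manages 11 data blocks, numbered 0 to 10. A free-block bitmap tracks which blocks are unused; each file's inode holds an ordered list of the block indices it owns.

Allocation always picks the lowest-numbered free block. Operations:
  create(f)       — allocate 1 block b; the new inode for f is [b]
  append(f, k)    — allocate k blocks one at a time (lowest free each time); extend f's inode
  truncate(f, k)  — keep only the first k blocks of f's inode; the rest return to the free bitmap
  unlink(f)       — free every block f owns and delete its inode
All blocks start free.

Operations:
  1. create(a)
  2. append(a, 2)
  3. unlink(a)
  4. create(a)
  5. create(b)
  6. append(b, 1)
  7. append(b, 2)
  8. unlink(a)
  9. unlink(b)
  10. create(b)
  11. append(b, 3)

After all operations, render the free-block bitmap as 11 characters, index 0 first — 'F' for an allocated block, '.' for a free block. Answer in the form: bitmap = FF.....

  1. create(a)  ⇒  F..........  {a→[0]}
  2. append(a, 2)  ⇒  FFF........  {a→[0, 1, 2]}
  3. unlink(a)  ⇒  ...........  {}
  4. create(a)  ⇒  F..........  {a→[0]}
  5. create(b)  ⇒  FF.........  {a→[0]; b→[1]}
  6. append(b, 1)  ⇒  FFF........  {a→[0]; b→[1, 2]}
  7. append(b, 2)  ⇒  FFFFF......  {a→[0]; b→[1, 2, 3, 4]}
  8. unlink(a)  ⇒  .FFFF......  {b→[1, 2, 3, 4]}
  9. unlink(b)  ⇒  ...........  {}
  10. create(b)  ⇒  F..........  {b→[0]}
  11. append(b, 3)  ⇒  FFFF.......  {b→[0, 1, 2, 3]}

bitmap = FFFF.......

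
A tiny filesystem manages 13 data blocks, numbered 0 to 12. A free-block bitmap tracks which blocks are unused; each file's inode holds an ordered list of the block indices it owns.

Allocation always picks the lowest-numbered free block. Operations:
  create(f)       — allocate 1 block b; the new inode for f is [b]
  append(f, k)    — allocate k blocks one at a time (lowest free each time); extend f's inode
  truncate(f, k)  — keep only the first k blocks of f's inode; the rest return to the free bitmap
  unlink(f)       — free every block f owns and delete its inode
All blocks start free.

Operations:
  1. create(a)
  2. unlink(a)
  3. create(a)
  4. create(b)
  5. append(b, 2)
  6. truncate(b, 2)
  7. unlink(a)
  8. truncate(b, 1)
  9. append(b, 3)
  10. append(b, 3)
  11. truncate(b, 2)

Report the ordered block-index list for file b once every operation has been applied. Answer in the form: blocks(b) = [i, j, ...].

blocks(b) = [1, 0]

[1] create(a) — a=0 (map F............)
[2] unlink(a) —  (map .............)
[3] create(a) — a=0 (map F............)
[4] create(b) — a=0 b=1 (map FF...........)
[5] append(b, 2) — a=0 b=1,2,3 (map FFFF.........)
[6] truncate(b, 2) — a=0 b=1,2 (map FFF..........)
[7] unlink(a) — b=1,2 (map .FF..........)
[8] truncate(b, 1) — b=1 (map .F...........)
[9] append(b, 3) — b=1,0,2,3 (map FFFF.........)
[10] append(b, 3) — b=1,0,2,3,4,5,6 (map FFFFFFF......)
[11] truncate(b, 2) — b=1,0 (map FF...........)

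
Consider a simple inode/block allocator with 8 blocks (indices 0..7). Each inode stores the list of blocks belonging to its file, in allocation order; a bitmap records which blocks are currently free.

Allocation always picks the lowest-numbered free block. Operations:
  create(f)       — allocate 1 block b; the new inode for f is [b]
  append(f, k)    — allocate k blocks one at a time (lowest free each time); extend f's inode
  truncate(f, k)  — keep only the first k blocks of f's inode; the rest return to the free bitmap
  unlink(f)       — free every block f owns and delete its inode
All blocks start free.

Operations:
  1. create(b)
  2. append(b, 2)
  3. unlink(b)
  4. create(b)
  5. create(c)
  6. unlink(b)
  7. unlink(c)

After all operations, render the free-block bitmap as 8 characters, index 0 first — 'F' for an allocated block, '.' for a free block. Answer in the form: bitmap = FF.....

bitmap = ........

after create(b) → b:[0]  free=[F.......]
after append(b, 2) → b:[0, 1, 2]  free=[FFF.....]
after unlink(b) →   free=[........]
after create(b) → b:[0]  free=[F.......]
after create(c) → b:[0], c:[1]  free=[FF......]
after unlink(b) → c:[1]  free=[.F......]
after unlink(c) →   free=[........]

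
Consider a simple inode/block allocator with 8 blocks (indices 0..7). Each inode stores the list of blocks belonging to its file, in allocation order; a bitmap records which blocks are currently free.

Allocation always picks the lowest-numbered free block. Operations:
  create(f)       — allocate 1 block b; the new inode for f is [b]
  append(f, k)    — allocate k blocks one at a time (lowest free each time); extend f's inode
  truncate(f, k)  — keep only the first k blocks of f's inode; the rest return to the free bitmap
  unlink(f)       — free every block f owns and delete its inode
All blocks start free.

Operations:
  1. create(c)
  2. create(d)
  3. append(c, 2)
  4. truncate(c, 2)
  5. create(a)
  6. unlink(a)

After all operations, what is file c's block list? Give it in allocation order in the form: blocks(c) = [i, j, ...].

blocks(c) = [0, 2]

[1] create(c) — c=0 (map F.......)
[2] create(d) — c=0 d=1 (map FF......)
[3] append(c, 2) — c=0,2,3 d=1 (map FFFF....)
[4] truncate(c, 2) — c=0,2 d=1 (map FFF.....)
[5] create(a) — a=3 c=0,2 d=1 (map FFFF....)
[6] unlink(a) — c=0,2 d=1 (map FFF.....)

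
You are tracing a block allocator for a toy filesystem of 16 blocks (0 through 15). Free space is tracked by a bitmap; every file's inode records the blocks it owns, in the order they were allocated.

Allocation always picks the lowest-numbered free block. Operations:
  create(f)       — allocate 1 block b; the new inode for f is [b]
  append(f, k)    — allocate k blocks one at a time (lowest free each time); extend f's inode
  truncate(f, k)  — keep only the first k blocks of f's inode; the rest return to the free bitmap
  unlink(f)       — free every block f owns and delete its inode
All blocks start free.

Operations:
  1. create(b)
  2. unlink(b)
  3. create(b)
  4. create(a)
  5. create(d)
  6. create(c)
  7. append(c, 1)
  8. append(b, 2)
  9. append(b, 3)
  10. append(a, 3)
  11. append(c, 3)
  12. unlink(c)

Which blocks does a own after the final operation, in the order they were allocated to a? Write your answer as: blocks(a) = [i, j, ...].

blocks(a) = [1, 10, 11, 12]

[1] create(b) — b=0 (map F...............)
[2] unlink(b) —  (map ................)
[3] create(b) — b=0 (map F...............)
[4] create(a) — a=1 b=0 (map FF..............)
[5] create(d) — a=1 b=0 d=2 (map FFF.............)
[6] create(c) — a=1 b=0 c=3 d=2 (map FFFF............)
[7] append(c, 1) — a=1 b=0 c=3,4 d=2 (map FFFFF...........)
[8] append(b, 2) — a=1 b=0,5,6 c=3,4 d=2 (map FFFFFFF.........)
[9] append(b, 3) — a=1 b=0,5,6,7,8,9 c=3,4 d=2 (map FFFFFFFFFF......)
[10] append(a, 3) — a=1,10,11,12 b=0,5,6,7,8,9 c=3,4 d=2 (map FFFFFFFFFFFFF...)
[11] append(c, 3) — a=1,10,11,12 b=0,5,6,7,8,9 c=3,4,13,14,15 d=2 (map FFFFFFFFFFFFFFFF)
[12] unlink(c) — a=1,10,11,12 b=0,5,6,7,8,9 d=2 (map FFF..FFFFFFFF...)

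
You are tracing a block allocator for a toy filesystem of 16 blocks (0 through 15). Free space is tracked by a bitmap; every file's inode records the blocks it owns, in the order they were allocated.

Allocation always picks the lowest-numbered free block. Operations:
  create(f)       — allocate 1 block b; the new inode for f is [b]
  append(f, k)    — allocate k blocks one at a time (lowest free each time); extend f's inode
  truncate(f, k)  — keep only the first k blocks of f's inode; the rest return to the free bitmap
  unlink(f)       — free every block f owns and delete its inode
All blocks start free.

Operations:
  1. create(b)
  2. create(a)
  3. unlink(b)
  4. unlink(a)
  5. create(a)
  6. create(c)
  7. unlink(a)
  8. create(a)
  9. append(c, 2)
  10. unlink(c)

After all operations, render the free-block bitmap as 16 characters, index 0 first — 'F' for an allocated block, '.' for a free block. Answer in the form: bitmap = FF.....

bitmap = F...............

after create(b) → b:[0]  free=[F...............]
after create(a) → a:[1], b:[0]  free=[FF..............]
after unlink(b) → a:[1]  free=[.F..............]
after unlink(a) →   free=[................]
after create(a) → a:[0]  free=[F...............]
after create(c) → a:[0], c:[1]  free=[FF..............]
after unlink(a) → c:[1]  free=[.F..............]
after create(a) → a:[0], c:[1]  free=[FF..............]
after append(c, 2) → a:[0], c:[1, 2, 3]  free=[FFFF............]
after unlink(c) → a:[0]  free=[F...............]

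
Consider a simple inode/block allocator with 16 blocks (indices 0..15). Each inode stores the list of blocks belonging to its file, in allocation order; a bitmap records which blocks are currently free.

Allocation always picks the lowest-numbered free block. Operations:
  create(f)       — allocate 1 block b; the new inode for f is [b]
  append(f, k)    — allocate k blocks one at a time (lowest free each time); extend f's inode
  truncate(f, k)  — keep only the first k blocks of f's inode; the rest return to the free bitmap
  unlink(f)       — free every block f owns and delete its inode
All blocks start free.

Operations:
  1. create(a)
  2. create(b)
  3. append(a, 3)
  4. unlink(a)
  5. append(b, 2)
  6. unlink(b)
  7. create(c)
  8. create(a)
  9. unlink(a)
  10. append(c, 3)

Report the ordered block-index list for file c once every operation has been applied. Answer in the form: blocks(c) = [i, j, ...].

create(a): bitmap=F............... | a=[0]
create(b): bitmap=FF.............. | a=[0] b=[1]
append(a, 3): bitmap=FFFFF........... | a=[0, 2, 3, 4] b=[1]
unlink(a): bitmap=.F.............. | b=[1]
append(b, 2): bitmap=FFF............. | b=[1, 0, 2]
unlink(b): bitmap=................ | 
create(c): bitmap=F............... | c=[0]
create(a): bitmap=FF.............. | a=[1] c=[0]
unlink(a): bitmap=F............... | c=[0]
append(c, 3): bitmap=FFFF............ | c=[0, 1, 2, 3]

blocks(c) = [0, 1, 2, 3]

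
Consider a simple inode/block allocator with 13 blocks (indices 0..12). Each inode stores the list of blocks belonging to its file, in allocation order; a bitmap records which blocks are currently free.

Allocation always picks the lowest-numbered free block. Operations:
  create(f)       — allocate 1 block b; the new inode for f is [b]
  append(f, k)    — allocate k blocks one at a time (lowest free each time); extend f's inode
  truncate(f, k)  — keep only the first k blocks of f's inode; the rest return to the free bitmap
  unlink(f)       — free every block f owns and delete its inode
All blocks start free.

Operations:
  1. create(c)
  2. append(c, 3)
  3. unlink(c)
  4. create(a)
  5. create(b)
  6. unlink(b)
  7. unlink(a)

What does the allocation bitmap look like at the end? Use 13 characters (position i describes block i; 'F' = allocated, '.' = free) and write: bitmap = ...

create(c): bitmap=F............ | c=[0]
append(c, 3): bitmap=FFFF......... | c=[0, 1, 2, 3]
unlink(c): bitmap=............. | 
create(a): bitmap=F............ | a=[0]
create(b): bitmap=FF........... | a=[0] b=[1]
unlink(b): bitmap=F............ | a=[0]
unlink(a): bitmap=............. | 

bitmap = .............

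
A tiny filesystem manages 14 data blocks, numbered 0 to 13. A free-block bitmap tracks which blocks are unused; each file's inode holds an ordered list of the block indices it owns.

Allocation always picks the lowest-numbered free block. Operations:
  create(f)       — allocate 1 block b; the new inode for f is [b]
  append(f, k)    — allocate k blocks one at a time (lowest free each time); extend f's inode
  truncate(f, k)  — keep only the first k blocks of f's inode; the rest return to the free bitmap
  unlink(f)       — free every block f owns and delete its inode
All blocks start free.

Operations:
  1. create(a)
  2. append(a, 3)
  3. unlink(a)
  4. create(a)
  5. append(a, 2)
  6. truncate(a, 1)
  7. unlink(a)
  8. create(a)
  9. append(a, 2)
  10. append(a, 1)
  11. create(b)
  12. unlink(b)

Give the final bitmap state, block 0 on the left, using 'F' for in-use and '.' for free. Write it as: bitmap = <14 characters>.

after create(a) → a:[0]  free=[F.............]
after append(a, 3) → a:[0, 1, 2, 3]  free=[FFFF..........]
after unlink(a) →   free=[..............]
after create(a) → a:[0]  free=[F.............]
after append(a, 2) → a:[0, 1, 2]  free=[FFF...........]
after truncate(a, 1) → a:[0]  free=[F.............]
after unlink(a) →   free=[..............]
after create(a) → a:[0]  free=[F.............]
after append(a, 2) → a:[0, 1, 2]  free=[FFF...........]
after append(a, 1) → a:[0, 1, 2, 3]  free=[FFFF..........]
after create(b) → a:[0, 1, 2, 3], b:[4]  free=[FFFFF.........]
after unlink(b) → a:[0, 1, 2, 3]  free=[FFFF..........]

bitmap = FFFF..........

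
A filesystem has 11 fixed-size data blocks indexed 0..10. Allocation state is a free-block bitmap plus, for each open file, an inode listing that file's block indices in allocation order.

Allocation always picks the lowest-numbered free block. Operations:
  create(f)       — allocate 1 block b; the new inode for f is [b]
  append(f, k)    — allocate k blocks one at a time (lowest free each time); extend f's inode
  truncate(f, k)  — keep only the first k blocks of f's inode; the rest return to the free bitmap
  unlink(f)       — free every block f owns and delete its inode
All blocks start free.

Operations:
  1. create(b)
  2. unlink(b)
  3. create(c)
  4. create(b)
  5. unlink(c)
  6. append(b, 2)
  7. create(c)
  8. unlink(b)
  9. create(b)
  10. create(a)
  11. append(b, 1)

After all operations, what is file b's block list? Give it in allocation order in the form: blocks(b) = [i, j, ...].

after create(b) → b:[0]  free=[F..........]
after unlink(b) →   free=[...........]
after create(c) → c:[0]  free=[F..........]
after create(b) → b:[1], c:[0]  free=[FF.........]
after unlink(c) → b:[1]  free=[.F.........]
after append(b, 2) → b:[1, 0, 2]  free=[FFF........]
after create(c) → b:[1, 0, 2], c:[3]  free=[FFFF.......]
after unlink(b) → c:[3]  free=[...F.......]
after create(b) → b:[0], c:[3]  free=[F..F.......]
after create(a) → a:[1], b:[0], c:[3]  free=[FF.F.......]
after append(b, 1) → a:[1], b:[0, 2], c:[3]  free=[FFFF.......]

blocks(b) = [0, 2]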